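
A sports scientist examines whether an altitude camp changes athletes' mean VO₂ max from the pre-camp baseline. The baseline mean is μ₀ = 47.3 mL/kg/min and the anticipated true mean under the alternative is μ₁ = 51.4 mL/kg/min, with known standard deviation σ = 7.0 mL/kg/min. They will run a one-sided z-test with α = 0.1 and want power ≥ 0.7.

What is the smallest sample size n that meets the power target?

Standardized effect: d = |μ₁ − μ₀| / σ = |51.4 − 47.3| / 7.0 = 0.5857
Set Φ(δ − 1.282) = 0.7; then δ − 1.282 = Φ⁻¹(0.7) = 0.524, giving δ = 1.806.
δ = d·√n ⇒ n = (δ/d)² = (1.806 / 0.5857)² = 9.51.
Rounding up, n = 10.

n = 10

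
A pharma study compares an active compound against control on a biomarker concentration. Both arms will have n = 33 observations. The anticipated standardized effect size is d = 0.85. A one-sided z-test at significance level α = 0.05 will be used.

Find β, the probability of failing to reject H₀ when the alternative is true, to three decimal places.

Noncentrality parameter: δ = d·√(n/2) = 0.85 × √(33/2) = 3.4527
One-sided α = 0.05 → critical value z_{0.05} = 1.645.
Power = Φ(δ − 1.645) = Φ(1.808) = 0.9647.
Type II error: β = 1 − power = 1 − 0.9647 = 0.0353.

β ≈ 0.035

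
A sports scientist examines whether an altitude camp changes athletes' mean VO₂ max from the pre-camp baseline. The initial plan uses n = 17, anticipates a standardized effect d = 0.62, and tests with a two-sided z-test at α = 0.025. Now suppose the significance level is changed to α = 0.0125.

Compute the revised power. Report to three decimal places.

δ = d·√n = 0.62 × √17 = 2.5563 (unchanged). New critical value: z_{0.0063} = 2.498.
Revised power = Φ(δ − 2.498) + Φ(−δ − 2.498) = Φ(0.059) + Φ(-5.054) = 0.5234 + 0.0000 = 0.5234.

Power ≈ 0.523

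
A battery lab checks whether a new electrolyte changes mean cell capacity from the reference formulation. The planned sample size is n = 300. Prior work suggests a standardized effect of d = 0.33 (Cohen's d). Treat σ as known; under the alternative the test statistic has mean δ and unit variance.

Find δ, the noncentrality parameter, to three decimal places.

The noncentrality parameter scales effect size by the design's sample-size factor: δ = d·√n = 0.33 × √300 = 5.7158

δ ≈ 5.716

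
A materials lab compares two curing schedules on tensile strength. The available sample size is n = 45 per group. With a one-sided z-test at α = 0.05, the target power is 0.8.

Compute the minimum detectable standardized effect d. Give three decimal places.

Need Φ(δ − 1.645) = 0.8, so δ = 1.645 + 0.842 = 2.486.
δ = d·√(n/2) ⇒ d = δ/√(n/2) = 2.486/√(45/2) = 0.5242.

d ≈ 0.524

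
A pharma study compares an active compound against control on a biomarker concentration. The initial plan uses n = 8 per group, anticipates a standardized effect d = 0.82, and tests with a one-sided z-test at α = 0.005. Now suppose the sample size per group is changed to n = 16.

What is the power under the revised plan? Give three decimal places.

Power ≈ 0.399

With n = 16 per group: δ = d·√(n/2) = 0.82 × √(16/2) = 2.3193. Critical value z_{0.005} = 2.576.
Revised power = P(Z > 2.576 − δ) = Φ(-0.257) = 0.3988.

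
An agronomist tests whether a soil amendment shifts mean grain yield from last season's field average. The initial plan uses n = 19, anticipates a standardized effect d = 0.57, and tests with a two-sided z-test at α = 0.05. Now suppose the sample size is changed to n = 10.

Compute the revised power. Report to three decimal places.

With n = 10: δ = d·√n = 0.57 × √10 = 1.8025. Critical value z_{0.025} = 1.960.
Revised power = Φ(δ − 1.960) + Φ(−δ − 1.960) = Φ(-0.157) + Φ(-3.762) = 0.4374 + 0.0001 = 0.4375.

Power ≈ 0.438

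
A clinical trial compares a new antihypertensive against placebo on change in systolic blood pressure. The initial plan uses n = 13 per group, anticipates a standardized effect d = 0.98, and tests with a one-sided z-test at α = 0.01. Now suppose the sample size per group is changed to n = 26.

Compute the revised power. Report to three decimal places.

Power ≈ 0.886

With n = 26 per group: δ = d·√(n/2) = 0.98 × √(26/2) = 3.5334. Critical value z_{0.01} = 2.326.
Revised power = Φ(δ − 2.326) = Φ(1.207) = 0.8863.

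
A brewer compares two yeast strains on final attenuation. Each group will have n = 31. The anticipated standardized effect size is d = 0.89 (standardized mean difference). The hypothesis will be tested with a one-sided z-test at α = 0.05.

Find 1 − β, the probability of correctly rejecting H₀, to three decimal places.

Noncentrality parameter: δ = d·√(n/2) = 0.89 × √(31/2) = 3.5039
Critical value for a one-sided test at α = 0.05: z_α = 1.645.
Power = P(Z > 1.645 − δ) = Φ(1.859) = 0.9685.

Power ≈ 0.968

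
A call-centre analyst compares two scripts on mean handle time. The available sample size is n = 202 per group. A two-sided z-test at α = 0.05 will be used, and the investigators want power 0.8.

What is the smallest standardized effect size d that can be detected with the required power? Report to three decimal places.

d ≈ 0.279

Required noncentrality: δ = z_{0.025} + z_{0.20} = 1.960 + 0.842 = 2.802.
(The second rejection-region term Φ(−δ − z_{α/2}) is negligible and dropped.)
δ = d·√(n/2) ⇒ d = δ/√(n/2) = 2.802/√(202/2) = 0.2788.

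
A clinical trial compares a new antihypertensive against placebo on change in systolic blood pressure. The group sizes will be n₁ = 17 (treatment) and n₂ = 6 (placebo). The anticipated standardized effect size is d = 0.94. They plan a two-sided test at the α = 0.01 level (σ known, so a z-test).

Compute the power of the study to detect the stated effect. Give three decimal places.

Noncentrality parameter: δ = d / √(1/n₁ + 1/n₂) = 0.94 / √(1/17 + 1/6) = 1.9795
Critical value for a two-sided test at α = 0.01: z_{α/2} = 2.576.
Power = Φ(δ − 2.576) + Φ(−δ − 2.576) = Φ(-0.596) + Φ(-4.555) = 0.2755 + 0.0000 = 0.2755.

Power ≈ 0.275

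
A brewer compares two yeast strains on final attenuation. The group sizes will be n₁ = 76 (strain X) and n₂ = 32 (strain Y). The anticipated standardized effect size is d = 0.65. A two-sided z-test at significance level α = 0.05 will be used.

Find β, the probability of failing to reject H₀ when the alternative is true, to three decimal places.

β ≈ 0.130

Noncentrality parameter: δ = d / √(1/n₁ + 1/n₂) = 0.65 / √(1/76 + 1/32) = 3.0845
Critical value for a two-sided test at α = 0.05: z_{α/2} = 1.960.
Power = Φ(δ − 1.960) + Φ(−δ − 1.960) = Φ(1.125) + Φ(-5.044) = 0.8696 + 0.0000 = 0.8696.
Type II error: β = 1 − power = 1 − 0.8696 = 0.1304.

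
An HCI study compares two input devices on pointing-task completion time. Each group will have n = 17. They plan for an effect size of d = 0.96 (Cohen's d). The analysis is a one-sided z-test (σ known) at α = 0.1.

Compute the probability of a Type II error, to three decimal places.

Noncentrality parameter: δ = d·√(n/2) = 0.96 × √(17/2) = 2.7989
Critical value for a one-sided test at α = 0.1: z_α = 1.282.
Power = P(Z > 1.282 − δ) = Φ(1.517) = 0.9354.
Type II error: β = 1 − power = 1 − 0.9354 = 0.0646.

β ≈ 0.065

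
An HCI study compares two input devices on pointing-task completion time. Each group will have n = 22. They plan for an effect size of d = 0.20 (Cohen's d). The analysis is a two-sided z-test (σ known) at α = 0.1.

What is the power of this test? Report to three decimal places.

Noncentrality parameter: δ = d·√(n/2) = 0.20 × √(22/2) = 0.6633
Two-sided α = 0.1 → critical value z_{0.05} = 1.645.
Power = Φ(δ − 1.645) + Φ(−δ − 1.645) = Φ(-0.982) + Φ(-2.308) = 0.1632 + 0.0105 = 0.1737.

Power ≈ 0.174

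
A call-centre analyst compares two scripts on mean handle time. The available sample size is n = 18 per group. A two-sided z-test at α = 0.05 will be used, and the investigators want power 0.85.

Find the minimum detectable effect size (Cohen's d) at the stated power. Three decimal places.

Required noncentrality: δ = z_{0.025} + z_{0.15} = 1.960 + 1.036 = 2.996.
(The second rejection-region term Φ(−δ − z_{α/2}) is negligible and dropped.)
δ = d·√(n/2) ⇒ d = δ/√(n/2) = 2.996/√(18/2) = 0.9988.

d ≈ 0.999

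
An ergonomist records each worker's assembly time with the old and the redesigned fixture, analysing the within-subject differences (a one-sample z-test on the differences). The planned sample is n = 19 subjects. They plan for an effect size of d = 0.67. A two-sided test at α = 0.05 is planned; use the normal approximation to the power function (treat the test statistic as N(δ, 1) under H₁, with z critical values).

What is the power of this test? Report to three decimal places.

Power ≈ 0.832

Noncentrality parameter: δ = d·√n = 0.67 × √19 = 2.9205
Critical value for a two-sided test at α = 0.05: z_{α/2} = 1.960.
Power = Φ(δ − 1.960) + Φ(−δ − 1.960) = Φ(0.960) + Φ(-4.880) = 0.8316 + 0.0000 = 0.8316.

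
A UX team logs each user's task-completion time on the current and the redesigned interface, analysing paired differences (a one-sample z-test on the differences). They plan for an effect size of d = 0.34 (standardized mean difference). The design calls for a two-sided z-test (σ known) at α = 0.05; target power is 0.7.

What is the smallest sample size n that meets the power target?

Set Φ(δ − 1.960) = 0.7; then δ − 1.960 = Φ⁻¹(0.7) = 0.524, giving δ = 2.484.
(The Φ(−δ − z_{α/2}) term is vanishingly small for δ > 0 and is dropped in the standard sample-size formula.)
δ = d·√n ⇒ n = (δ/d)² = (2.484 / 0.34)² = 53.39.
Rounding up, n = 54.

n = 54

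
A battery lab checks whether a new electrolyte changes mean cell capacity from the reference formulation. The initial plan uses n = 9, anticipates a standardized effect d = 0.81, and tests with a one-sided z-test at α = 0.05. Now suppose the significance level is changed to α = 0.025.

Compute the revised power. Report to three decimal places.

δ = d·√n = 0.81 × √9 = 2.4300 (unchanged). New critical value: z_{0.025} = 1.960.
Revised power = Φ(δ − 1.960) = Φ(0.470) = 0.6808.

Power ≈ 0.681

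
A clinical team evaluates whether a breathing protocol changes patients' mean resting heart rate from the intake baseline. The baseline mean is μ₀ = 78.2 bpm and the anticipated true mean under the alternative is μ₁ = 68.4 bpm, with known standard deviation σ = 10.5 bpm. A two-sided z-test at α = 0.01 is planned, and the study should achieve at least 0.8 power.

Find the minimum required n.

n = 14

Standardized effect: d = |μ₁ − μ₀| / σ = |68.4 − 78.2| / 10.5 = 0.9333
Set Φ(δ − 2.576) = 0.8; then δ − 2.576 = Φ⁻¹(0.8) = 0.842, giving δ = 3.417.
(Ignoring the negligible lower-tail rejection probability gives the usual closed-form inversion.)
δ = d·√n ⇒ n = (δ/d)² = (3.417 / 0.9333)² = 13.41.
Round up to the next whole unit.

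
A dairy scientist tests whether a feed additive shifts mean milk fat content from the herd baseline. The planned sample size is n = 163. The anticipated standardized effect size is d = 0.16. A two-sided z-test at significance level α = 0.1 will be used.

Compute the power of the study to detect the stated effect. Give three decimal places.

Noncentrality parameter: δ = d·√n = 0.16 × √163 = 2.0427
Critical value for a two-sided test at α = 0.1: z_{α/2} = 1.645.
Power = Φ(δ − 1.645) + Φ(−δ − 1.645) = Φ(0.398) + Φ(-3.688) = 0.6546 + 0.0001 = 0.6548.

Power ≈ 0.655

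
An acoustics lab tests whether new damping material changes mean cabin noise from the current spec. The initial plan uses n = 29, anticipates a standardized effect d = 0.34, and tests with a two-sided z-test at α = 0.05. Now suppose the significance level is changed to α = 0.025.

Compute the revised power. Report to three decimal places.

Power ≈ 0.341

δ = d·√n = 0.34 × √29 = 1.8310 (unchanged). New critical value: z_{0.0125} = 2.241.
Revised power = Φ(δ − 2.241) + Φ(−δ − 2.241) = Φ(-0.410) + Φ(-4.072) = 0.3407 + 0.0000 = 0.3408.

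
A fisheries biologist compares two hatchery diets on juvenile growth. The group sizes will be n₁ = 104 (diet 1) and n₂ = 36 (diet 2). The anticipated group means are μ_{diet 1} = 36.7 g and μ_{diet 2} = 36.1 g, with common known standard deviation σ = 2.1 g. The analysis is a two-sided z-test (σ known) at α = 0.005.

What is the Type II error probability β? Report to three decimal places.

β ≈ 0.908

Standardized effect: d = |μ_{diet 1} − μ_{diet 2}| / σ = |36.7 − 36.1| / 2.1 = 0.2857
Noncentrality parameter: δ = d / √(1/n₁ + 1/n₂) = 0.2857 / √(1/104 + 1/36) = 1.4775
Two-sided α = 0.005 → critical value z_{0.0025} = 2.807.
Power = Φ(δ − 2.807) + Φ(−δ − 2.807) = Φ(-1.330) + Φ(-4.285) = 0.0918 + 0.0000 = 0.0918.
Type II error: β = 1 − power = 1 − 0.0918 = 0.9082.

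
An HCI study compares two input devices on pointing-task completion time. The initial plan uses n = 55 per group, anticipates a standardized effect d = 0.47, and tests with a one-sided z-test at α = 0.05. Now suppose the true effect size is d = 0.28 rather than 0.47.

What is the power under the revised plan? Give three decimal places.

Power ≈ 0.430

With d = 0.28: δ = d·√(n/2) = 0.28 × √(55/2) = 1.4683. Critical value z_{0.05} = 1.645.
Revised power = P(Z > 1.645 − δ) = Φ(-0.177) = 0.4299.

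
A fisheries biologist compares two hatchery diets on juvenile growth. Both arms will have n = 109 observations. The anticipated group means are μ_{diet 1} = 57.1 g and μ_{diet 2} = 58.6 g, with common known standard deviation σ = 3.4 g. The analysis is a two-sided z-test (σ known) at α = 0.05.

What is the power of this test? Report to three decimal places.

Standardized effect: d = |μ_{diet 1} − μ_{diet 2}| / σ = |57.1 − 58.6| / 3.4 = 0.4412
Noncentrality parameter: δ = d·√(n/2) = 0.4412 × √(109/2) = 3.2569
Critical value for a two-sided test at α = 0.05: z_{α/2} = 1.960.
Power = Φ(δ − 1.960) + Φ(−δ − 1.960) = Φ(1.297) + Φ(-5.217) = 0.9027 + 0.0000 = 0.9027.

Power ≈ 0.903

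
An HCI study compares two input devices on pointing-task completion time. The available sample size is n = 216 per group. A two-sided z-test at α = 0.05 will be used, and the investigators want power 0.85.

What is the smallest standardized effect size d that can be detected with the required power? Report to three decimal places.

d ≈ 0.288

Need Φ(δ − 1.960) = 0.85, so δ = 1.960 + 1.036 = 2.996.
(Lower-tail contribution to power is negligible for δ > 0.)
δ = d·√(n/2) ⇒ d = δ/√(n/2) = 2.996/√(216/2) = 0.2883.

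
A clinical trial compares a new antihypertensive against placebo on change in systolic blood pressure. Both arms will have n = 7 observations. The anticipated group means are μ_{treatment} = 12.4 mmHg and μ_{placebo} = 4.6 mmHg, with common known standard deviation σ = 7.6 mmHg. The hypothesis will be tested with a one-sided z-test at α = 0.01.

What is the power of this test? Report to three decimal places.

Standardized effect: d = |μ_{treatment} − μ_{placebo}| / σ = |12.4 − 4.6| / 7.6 = 1.0263
Noncentrality parameter: λ = d·√(n/2) = 1.0263 × √(7/2) = 1.9201
One-sided α = 0.01 → critical value z_{0.01} = 2.326.
Power = Φ(λ − 2.326) = Φ(-0.406) = 0.3423.

Power ≈ 0.342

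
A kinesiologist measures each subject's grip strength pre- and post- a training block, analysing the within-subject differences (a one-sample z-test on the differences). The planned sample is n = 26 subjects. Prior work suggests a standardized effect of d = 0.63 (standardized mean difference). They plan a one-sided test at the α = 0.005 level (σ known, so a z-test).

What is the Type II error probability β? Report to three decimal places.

Noncentrality parameter: δ = d·√n = 0.63 × √26 = 3.2124
One-sided α = 0.005 → critical value z_{0.005} = 2.576.
Power = P(Z > 2.576 − δ) = Φ(0.637) = 0.7378.
Type II error: β = 1 − power = 1 − 0.7378 = 0.2622.

β ≈ 0.262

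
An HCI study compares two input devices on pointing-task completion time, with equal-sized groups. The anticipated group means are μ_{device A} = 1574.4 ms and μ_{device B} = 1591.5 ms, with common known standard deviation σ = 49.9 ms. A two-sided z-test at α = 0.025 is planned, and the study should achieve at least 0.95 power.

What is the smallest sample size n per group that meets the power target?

Standardized effect: d = |μ_{device A} − μ_{device B}| / σ = |1574.4 − 1591.5| / 49.9 = 0.3427
Set Φ(δ − 2.241) = 0.95; then δ − 2.241 = Φ⁻¹(0.95) = 1.645, giving δ = 3.886.
(Ignoring the negligible lower-tail rejection probability gives the usual closed-form inversion.)
δ = d·√(n/2) ⇒ n = 2(δ/d)² = 2 × (3.886 / 0.3427)² = 257.22.
Rounding up, n = 258 per group.

n = 258 per group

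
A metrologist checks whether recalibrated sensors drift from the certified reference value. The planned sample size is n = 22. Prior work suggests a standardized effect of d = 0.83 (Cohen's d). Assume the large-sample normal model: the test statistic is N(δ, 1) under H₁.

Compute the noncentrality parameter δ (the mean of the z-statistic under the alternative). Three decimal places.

δ ≈ 3.893

δ = d·√n = 0.83 × √22 = 3.8930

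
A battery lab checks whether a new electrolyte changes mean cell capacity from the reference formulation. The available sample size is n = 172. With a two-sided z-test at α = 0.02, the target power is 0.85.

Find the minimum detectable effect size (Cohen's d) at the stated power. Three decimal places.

d ≈ 0.256

Need Φ(δ − 2.326) = 0.85, so δ = 2.326 + 1.036 = 3.363.
(Lower-tail contribution to power is negligible for δ > 0.)
δ = d·√n ⇒ d = δ/√n = 3.363/√172 = 0.2564.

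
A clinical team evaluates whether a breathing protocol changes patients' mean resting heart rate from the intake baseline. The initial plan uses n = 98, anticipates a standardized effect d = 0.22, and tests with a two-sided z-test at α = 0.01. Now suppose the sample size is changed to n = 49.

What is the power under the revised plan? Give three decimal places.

Power ≈ 0.150

With n = 49: δ = d·√n = 0.22 × √49 = 1.5400. Critical value z_{0.005} = 2.576.
Revised power = Φ(δ − 2.576) + Φ(−δ − 2.576) = Φ(-1.036) + Φ(-4.116) = 0.1501 + 0.0000 = 0.1502.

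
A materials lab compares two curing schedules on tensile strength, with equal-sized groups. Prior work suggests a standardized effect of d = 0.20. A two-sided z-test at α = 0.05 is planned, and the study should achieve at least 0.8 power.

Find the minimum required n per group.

n = 393 per group

For power 0.8 need Φ(δ − z_{0.025}) = 0.8, so δ = z_{0.025} + z_{0.20} = 1.960 + 0.842 = 2.802.
(For δ > 0 the lower-tail rejection region contributes negligibly to power, so the one-term inversion is standard.)
δ = d·√(n/2) ⇒ n = 2(δ/d)² = 2 × (2.802 / 0.20)² = 392.44.
Round up to the next whole unit.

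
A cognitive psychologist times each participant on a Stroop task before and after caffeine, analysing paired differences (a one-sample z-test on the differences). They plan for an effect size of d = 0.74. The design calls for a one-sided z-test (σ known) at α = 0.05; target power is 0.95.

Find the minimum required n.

Set Φ(δ − 1.645) = 0.95; then δ − 1.645 = Φ⁻¹(0.95) = 1.645, giving δ = 3.290.
δ = d·√n ⇒ n = (δ/d)² = (3.290 / 0.74)² = 19.76.
Round up to the next whole unit.

n = 20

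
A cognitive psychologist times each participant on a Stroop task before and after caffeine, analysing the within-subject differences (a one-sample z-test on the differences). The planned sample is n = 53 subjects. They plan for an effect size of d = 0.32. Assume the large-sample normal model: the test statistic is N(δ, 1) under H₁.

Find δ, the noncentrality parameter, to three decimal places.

δ ≈ 2.330

The noncentrality parameter scales effect size by the design's sample-size factor: δ = d·√n = 0.32 × √53 = 2.3296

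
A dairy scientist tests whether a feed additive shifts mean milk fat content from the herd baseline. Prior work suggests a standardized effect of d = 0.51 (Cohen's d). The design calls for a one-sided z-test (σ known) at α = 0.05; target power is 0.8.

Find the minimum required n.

n = 24

Set Φ(δ − 1.645) = 0.8; then δ − 1.645 = Φ⁻¹(0.8) = 0.842, giving δ = 2.486.
δ = d·√n ⇒ n = (δ/d)² = (2.486 / 0.51)² = 23.77.
Round up to the next whole unit.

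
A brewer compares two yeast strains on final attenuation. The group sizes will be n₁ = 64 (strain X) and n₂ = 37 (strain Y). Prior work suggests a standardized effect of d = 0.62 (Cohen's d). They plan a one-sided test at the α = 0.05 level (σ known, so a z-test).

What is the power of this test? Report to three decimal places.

Noncentrality parameter: λ = d / √(1/n₁ + 1/n₂) = 0.62 / √(1/64 + 1/37) = 3.0021
Critical value for a one-sided test at α = 0.05: z_α = 1.645.
Power = Φ(λ − 1.645) = Φ(1.357) = 0.9126.

Power ≈ 0.913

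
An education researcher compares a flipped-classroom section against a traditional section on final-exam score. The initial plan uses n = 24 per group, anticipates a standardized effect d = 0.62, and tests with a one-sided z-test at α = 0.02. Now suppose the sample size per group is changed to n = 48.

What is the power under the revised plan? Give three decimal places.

With n = 48 per group: δ = d·√(n/2) = 0.62 × √(48/2) = 3.0374. Critical value z_{0.02} = 2.054.
Revised power = P(Z > 2.054 − δ) = Φ(0.984) = 0.8373.

Power ≈ 0.837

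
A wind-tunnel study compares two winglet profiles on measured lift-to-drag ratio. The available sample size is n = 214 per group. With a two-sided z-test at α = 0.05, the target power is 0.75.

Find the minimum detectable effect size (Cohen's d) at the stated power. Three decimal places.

d ≈ 0.255

Need Φ(δ − 1.960) = 0.75, so δ = 1.960 + 0.674 = 2.634.
(The second rejection-region term Φ(−δ − z_{α/2}) is negligible and dropped.)
δ = d·√(n/2) ⇒ d = δ/√(n/2) = 2.634/√(214/2) = 0.2547.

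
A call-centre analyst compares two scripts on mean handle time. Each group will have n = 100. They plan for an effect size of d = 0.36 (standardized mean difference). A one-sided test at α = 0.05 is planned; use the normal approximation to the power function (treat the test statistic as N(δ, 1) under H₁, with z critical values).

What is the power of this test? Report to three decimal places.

Noncentrality parameter: δ = d·√(n/2) = 0.36 × √(100/2) = 2.5456
Critical value for a one-sided test at α = 0.05: z_α = 1.645.
Power = Φ(δ − 1.645) = Φ(0.901) = 0.8161.

Power ≈ 0.816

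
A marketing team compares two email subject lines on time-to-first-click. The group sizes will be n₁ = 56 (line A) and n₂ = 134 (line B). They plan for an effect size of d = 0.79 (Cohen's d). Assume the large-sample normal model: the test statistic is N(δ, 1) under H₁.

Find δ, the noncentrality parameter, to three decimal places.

The noncentrality parameter scales effect size by the design's sample-size factor: δ = d / √(1/n₁ + 1/n₂) = 0.79 / √(1/56 + 1/134) = 4.9647

δ ≈ 4.965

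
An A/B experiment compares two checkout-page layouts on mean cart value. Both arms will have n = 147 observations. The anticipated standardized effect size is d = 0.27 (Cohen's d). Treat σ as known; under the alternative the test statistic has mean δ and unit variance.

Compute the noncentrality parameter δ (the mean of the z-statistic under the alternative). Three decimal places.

δ ≈ 2.315

The noncentrality parameter scales effect size by the design's sample-size factor: δ = d·√(n/2) = 0.27 × √(147/2) = 2.3148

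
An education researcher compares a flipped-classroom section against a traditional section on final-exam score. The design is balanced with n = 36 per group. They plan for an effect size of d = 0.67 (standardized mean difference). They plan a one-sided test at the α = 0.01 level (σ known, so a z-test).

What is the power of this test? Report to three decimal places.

Noncentrality parameter: δ = d·√(n/2) = 0.67 × √(36/2) = 2.8426
Critical value for a one-sided test at α = 0.01: z_α = 2.326.
Power = P(Z > 2.326 − δ) = Φ(0.516) = 0.6972.

Power ≈ 0.697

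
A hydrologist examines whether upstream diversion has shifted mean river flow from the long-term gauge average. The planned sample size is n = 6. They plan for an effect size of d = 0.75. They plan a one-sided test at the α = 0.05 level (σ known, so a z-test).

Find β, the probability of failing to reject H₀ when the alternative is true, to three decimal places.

β ≈ 0.424

Noncentrality parameter: δ = d·√n = 0.75 × √6 = 1.8371
One-sided α = 0.05 → critical value z_{0.05} = 1.645.
Power = P(Z > 1.645 − δ) = Φ(0.192) = 0.5762.
Type II error: β = 1 − power = 1 − 0.5762 = 0.4238.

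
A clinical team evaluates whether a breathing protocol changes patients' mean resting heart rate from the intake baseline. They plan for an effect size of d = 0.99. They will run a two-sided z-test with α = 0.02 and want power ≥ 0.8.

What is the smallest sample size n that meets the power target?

Set Φ(δ − 2.326) = 0.8; then δ − 2.326 = Φ⁻¹(0.8) = 0.842, giving δ = 3.168.
(For δ > 0 the lower-tail rejection region contributes negligibly to power, so the one-term inversion is standard.)
δ = d·√n ⇒ n = (δ/d)² = (3.168 / 0.99)² = 10.24.
Round up to the next whole unit.

n = 11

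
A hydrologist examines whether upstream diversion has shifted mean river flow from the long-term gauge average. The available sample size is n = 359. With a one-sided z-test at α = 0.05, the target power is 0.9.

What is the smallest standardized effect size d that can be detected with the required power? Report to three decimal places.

d ≈ 0.154

Need Φ(δ − 1.645) = 0.9, so δ = 1.645 + 1.282 = 2.926.
δ = d·√n ⇒ d = δ/√n = 2.926/√359 = 0.1544.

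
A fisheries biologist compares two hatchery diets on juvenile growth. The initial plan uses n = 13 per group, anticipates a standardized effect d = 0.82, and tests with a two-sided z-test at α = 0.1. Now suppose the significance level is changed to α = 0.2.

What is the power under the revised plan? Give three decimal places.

Power ≈ 0.791

δ = d·√(n/2) = 0.82 × √(13/2) = 2.0906 (unchanged). New critical value: z_{0.1} = 1.282.
Revised power = Φ(δ − 1.282) + Φ(−δ − 1.282) = Φ(0.809) + Φ(-3.372) = 0.7908 + 0.0004 = 0.7911.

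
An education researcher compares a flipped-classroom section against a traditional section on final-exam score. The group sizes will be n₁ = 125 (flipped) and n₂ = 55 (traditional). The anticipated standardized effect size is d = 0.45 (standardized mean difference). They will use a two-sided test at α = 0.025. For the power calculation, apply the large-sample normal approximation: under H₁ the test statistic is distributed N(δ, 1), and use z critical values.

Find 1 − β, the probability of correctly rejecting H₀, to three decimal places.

Noncentrality parameter: δ = d / √(1/n₁ + 1/n₂) = 0.45 / √(1/125 + 1/55) = 2.7811
Critical value for a two-sided test at α = 0.025: z_{α/2} = 2.241.
Power = Φ(δ − 2.241) + Φ(−δ − 2.241) = Φ(0.540) + Φ(-5.022) = 0.7053 + 0.0000 = 0.7053.

Power ≈ 0.705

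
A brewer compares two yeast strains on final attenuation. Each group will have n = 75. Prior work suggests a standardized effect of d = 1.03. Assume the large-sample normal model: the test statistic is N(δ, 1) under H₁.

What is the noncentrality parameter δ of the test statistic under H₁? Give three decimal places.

The noncentrality parameter scales effect size by the design's sample-size factor: δ = d·√(n/2) = 1.03 × √(75/2) = 6.3074

δ ≈ 6.307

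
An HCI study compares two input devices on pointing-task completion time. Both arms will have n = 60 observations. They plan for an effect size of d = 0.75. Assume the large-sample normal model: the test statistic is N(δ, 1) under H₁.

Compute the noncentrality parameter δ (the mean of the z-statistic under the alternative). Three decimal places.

The noncentrality parameter scales effect size by the design's sample-size factor: δ = d·√(n/2) = 0.75 × √(60/2) = 4.1079

δ ≈ 4.108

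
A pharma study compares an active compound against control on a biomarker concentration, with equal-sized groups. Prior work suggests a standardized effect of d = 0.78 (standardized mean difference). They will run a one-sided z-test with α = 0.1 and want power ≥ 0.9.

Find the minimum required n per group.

Set Φ(δ − 1.282) = 0.9; then δ − 1.282 = Φ⁻¹(0.9) = 1.282, giving δ = 2.563.
δ = d·√(n/2) ⇒ n = 2(δ/d)² = 2 × (2.563 / 0.78)² = 21.60.
Round up to the next whole unit.

n = 22 per group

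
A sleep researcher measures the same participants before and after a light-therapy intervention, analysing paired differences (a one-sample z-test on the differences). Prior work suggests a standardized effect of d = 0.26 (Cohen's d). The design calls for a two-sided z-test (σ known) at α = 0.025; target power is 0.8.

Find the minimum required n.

n = 141

For power 0.8 need Φ(δ − z_{0.0125}) = 0.8, so δ = z_{0.0125} + z_{0.20} = 2.241 + 0.842 = 3.083.
(Ignoring the negligible lower-tail rejection probability gives the usual closed-form inversion.)
δ = d·√n ⇒ n = (δ/d)² = (3.083 / 0.26)² = 140.61.
Rounding up, n = 141.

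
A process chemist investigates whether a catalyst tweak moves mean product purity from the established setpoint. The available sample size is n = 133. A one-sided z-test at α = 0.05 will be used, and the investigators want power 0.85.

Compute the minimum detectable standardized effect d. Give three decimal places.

Need Φ(δ − 1.645) = 0.85, so δ = 1.645 + 1.036 = 2.681.
δ = d·√n ⇒ d = δ/√n = 2.681/√133 = 0.2325.

d ≈ 0.232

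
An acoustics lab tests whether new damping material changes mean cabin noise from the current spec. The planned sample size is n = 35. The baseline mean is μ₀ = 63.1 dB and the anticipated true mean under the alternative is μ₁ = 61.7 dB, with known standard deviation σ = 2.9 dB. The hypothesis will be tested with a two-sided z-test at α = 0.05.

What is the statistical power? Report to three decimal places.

Power ≈ 0.815

Standardized effect: d = |μ₁ − μ₀| / σ = |61.7 − 63.1| / 2.9 = 0.4828
Noncentrality parameter: δ = d·√n = 0.4828 × √35 = 2.8560
Critical value for a two-sided test at α = 0.05: z_{α/2} = 1.960.
Power = Φ(δ − 1.960) + Φ(−δ − 1.960) = Φ(0.896) + Φ(-4.816) = 0.8149 + 0.0000 = 0.8149.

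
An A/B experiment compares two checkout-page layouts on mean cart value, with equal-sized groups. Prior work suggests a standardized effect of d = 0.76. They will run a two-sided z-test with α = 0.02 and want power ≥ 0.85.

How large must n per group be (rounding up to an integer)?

n = 40 per group

Set Φ(δ − 2.326) = 0.85; then δ − 2.326 = Φ⁻¹(0.85) = 1.036, giving δ = 3.363.
(Ignoring the negligible lower-tail rejection probability gives the usual closed-form inversion.)
δ = d·√(n/2) ⇒ n = 2(δ/d)² = 2 × (3.363 / 0.76)² = 39.16.
Rounding up, n = 40 per group.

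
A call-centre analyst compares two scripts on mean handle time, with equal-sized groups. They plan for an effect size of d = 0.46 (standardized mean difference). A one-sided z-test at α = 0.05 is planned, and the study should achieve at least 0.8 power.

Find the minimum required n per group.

n = 59 per group

For power 0.8 need Φ(δ − z_{0.05}) = 0.8, so δ = z_{0.05} + z_{0.20} = 1.645 + 0.842 = 2.486.
δ = d·√(n/2) ⇒ n = 2(δ/d)² = 2 × (2.486 / 0.46)² = 58.44.
Rounding up, n = 59 per group.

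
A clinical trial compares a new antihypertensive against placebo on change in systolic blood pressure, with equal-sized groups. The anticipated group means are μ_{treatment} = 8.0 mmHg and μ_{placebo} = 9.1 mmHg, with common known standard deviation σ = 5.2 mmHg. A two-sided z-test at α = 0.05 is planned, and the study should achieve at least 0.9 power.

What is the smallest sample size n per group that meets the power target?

n = 470 per group

Standardized effect: d = |μ_{treatment} − μ_{placebo}| / σ = |8.0 − 9.1| / 5.2 = 0.2115
For power 0.9 need Φ(δ − z_{0.025}) = 0.9, so δ = z_{0.025} + z_{0.10} = 1.960 + 1.282 = 3.242.
(Ignoring the negligible lower-tail rejection probability gives the usual closed-form inversion.)
δ = d·√(n/2) ⇒ n = 2(δ/d)² = 2 × (3.242 / 0.2115)² = 469.62.
Round up to the next whole unit.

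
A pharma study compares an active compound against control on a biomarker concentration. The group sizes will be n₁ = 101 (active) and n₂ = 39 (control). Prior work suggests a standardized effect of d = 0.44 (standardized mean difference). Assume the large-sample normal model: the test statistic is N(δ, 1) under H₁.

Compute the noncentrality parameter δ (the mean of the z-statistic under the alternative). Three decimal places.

The noncentrality parameter scales effect size by the design's sample-size factor: δ = d / √(1/n₁ + 1/n₂) = 0.44 / √(1/101 + 1/39) = 2.3339

δ ≈ 2.334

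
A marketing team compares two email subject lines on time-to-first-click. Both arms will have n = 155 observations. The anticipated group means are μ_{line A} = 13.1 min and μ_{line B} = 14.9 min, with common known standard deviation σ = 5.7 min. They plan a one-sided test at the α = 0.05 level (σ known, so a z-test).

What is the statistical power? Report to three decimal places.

Standardized effect: d = |μ_{line A} − μ_{line B}| / σ = |13.1 − 14.9| / 5.7 = 0.3158
Noncentrality parameter: λ = d·√(n/2) = 0.3158 × √(155/2) = 2.7800
Critical value for a one-sided test at α = 0.05: z_α = 1.645.
Power = Φ(λ − 1.645) = Φ(1.135) = 0.8718.

Power ≈ 0.872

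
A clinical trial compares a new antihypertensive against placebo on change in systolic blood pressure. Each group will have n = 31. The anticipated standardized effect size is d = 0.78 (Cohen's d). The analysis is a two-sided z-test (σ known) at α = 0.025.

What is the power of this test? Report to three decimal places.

Noncentrality parameter: δ = d·√(n/2) = 0.78 × √(31/2) = 3.0709
Critical value for a two-sided test at α = 0.025: z_{α/2} = 2.241.
Power = Φ(δ − 2.241) + Φ(−δ − 2.241) = Φ(0.829) + Φ(-5.312) = 0.7966 + 0.0000 = 0.7966.

Power ≈ 0.797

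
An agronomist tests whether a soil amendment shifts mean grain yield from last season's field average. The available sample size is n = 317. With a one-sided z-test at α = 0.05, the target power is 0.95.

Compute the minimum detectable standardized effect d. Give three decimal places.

d ≈ 0.185

Need Φ(δ − 1.645) = 0.95, so δ = 1.645 + 1.645 = 3.290.
δ = d·√n ⇒ d = δ/√n = 3.290/√317 = 0.1848.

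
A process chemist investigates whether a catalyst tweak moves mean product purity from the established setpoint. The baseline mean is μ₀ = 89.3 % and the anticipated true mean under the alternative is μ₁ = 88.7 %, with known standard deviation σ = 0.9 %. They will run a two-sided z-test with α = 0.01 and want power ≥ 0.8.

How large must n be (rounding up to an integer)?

n = 27

Standardized effect: d = |μ₁ − μ₀| / σ = |88.7 − 89.3| / 0.9 = 0.6667
For power 0.8 need Φ(δ − z_{0.005}) = 0.8, so δ = z_{0.005} + z_{0.20} = 2.576 + 0.842 = 3.417.
(For δ > 0 the lower-tail rejection region contributes negligibly to power, so the one-term inversion is standard.)
δ = d·√n ⇒ n = (δ/d)² = (3.417 / 0.6667)² = 26.28.
Round up to the next whole unit.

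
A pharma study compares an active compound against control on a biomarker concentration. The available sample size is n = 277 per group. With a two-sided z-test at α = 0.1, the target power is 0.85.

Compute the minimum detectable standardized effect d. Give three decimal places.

d ≈ 0.228

Required noncentrality: δ = z_{0.05} + z_{0.15} = 1.645 + 1.036 = 2.681.
(Lower-tail contribution to power is negligible for δ > 0.)
δ = d·√(n/2) ⇒ d = δ/√(n/2) = 2.681/√(277/2) = 0.2278.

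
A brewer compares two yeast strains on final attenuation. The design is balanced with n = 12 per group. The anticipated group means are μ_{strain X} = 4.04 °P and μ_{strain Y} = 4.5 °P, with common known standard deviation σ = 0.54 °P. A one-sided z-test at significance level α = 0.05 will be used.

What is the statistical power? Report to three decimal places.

Standardized effect: d = |μ_{strain X} − μ_{strain Y}| / σ = |4.04 − 4.5| / 0.54 = 0.8519
Noncentrality parameter: δ = d·√(n/2) = 0.8519 × √(12/2) = 2.0866
Critical value for a one-sided test at α = 0.05: z_α = 1.645.
Power = Φ(δ − 1.645) = Φ(0.442) = 0.6707.

Power ≈ 0.671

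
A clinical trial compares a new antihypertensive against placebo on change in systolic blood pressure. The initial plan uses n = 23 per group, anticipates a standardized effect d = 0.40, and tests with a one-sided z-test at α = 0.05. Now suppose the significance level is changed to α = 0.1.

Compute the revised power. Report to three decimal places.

δ = d·√(n/2) = 0.40 × √(23/2) = 1.3565 (unchanged). New critical value: z_{0.1} = 1.282.
Revised power = Φ(δ − 1.282) = Φ(0.075) = 0.5299.

Power ≈ 0.530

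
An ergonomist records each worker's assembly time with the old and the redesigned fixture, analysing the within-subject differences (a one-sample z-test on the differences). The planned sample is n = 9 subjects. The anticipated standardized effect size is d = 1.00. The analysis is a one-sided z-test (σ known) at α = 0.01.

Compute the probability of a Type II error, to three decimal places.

Noncentrality parameter: δ = d·√n = 1.00 × √9 = 3.0000
Critical value for a one-sided test at α = 0.01: z_α = 2.326.
Power = Φ(δ − 2.326) = Φ(0.674) = 0.7497.
Type II error: β = 1 − power = 1 − 0.7497 = 0.2503.

β ≈ 0.250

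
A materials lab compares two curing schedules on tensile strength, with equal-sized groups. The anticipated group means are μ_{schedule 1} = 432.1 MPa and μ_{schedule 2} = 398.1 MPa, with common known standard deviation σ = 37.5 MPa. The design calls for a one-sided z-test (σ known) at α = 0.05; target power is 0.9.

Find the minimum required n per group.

Standardized effect: d = |μ_{schedule 1} − μ_{schedule 2}| / σ = |432.1 − 398.1| / 37.5 = 0.9067
For power 0.9 need Φ(δ − z_{0.05}) = 0.9, so δ = z_{0.05} + z_{0.10} = 1.645 + 1.282 = 2.926.
δ = d·√(n/2) ⇒ n = 2(δ/d)² = 2 × (2.926 / 0.9067)² = 20.84.
Rounding up, n = 21 per group.

n = 21 per group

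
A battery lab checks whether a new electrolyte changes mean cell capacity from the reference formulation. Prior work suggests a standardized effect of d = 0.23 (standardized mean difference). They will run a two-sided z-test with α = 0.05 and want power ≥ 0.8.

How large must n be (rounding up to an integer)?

For power 0.8 need Φ(δ − z_{0.025}) = 0.8, so δ = z_{0.025} + z_{0.20} = 1.960 + 0.842 = 2.802.
(For δ > 0 the lower-tail rejection region contributes negligibly to power, so the one-term inversion is standard.)
δ = d·√n ⇒ n = (δ/d)² = (2.802 / 0.23)² = 148.37.
Round up to the next whole unit.

n = 149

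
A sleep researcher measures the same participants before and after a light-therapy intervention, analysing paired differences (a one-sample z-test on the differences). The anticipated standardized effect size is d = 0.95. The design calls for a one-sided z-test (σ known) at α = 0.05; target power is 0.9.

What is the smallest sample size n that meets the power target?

For power 0.9 need Φ(δ − z_{0.05}) = 0.9, so δ = z_{0.05} + z_{0.10} = 1.645 + 1.282 = 2.926.
δ = d·√n ⇒ n = (δ/d)² = (2.926 / 0.95)² = 9.49.
Rounding up, n = 10.

n = 10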